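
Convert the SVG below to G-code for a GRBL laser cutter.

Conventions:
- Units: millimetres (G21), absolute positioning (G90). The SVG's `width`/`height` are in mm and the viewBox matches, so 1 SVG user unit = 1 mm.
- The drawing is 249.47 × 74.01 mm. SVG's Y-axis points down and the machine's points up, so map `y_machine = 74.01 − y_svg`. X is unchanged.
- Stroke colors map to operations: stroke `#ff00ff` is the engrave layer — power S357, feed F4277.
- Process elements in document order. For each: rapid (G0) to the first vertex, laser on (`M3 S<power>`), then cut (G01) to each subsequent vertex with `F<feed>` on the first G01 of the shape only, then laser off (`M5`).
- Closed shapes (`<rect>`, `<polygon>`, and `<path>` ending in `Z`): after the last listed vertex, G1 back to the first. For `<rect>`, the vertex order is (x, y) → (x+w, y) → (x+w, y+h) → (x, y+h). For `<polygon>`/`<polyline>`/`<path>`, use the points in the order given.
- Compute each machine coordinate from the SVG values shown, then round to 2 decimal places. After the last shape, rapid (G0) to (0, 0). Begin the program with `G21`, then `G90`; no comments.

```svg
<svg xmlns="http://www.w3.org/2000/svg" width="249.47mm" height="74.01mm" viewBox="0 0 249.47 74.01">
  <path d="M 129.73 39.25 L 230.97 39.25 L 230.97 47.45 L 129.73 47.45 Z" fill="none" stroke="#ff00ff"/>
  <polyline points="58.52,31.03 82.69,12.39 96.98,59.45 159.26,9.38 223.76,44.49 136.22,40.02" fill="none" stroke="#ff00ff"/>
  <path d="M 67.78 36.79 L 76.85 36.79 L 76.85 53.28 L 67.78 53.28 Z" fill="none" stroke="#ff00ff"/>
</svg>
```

G21
G90
G0 X129.73 Y34.76
M3 S357
G01 X230.97 Y34.76 F4277
G01 X230.97 Y26.56
G01 X129.73 Y26.56
G01 X129.73 Y34.76
M5
G0 X58.52 Y42.98
M3 S357
G01 X82.69 Y61.62 F4277
G01 X96.98 Y14.56
G01 X159.26 Y64.63
G01 X223.76 Y29.52
G01 X136.22 Y33.99
M5
G0 X67.78 Y37.22
M3 S357
G01 X76.85 Y37.22 F4277
G01 X76.85 Y20.73
G01 X67.78 Y20.73
G01 X67.78 Y37.22
M5
G0 X0.00 Y0.00

1 u = 1 mm; y_m = 74.01 − y.

[1] `<path>` rectangle, #ff00ff→engrave S357 F4277: (129.73,34.76) → (230.97,34.76) → (230.97,26.56) → (129.73,26.56) → (129.73,34.76) (closed)

[2] `<polyline>` open polyline, #ff00ff→engrave S357 F4277: (58.52,42.98) → (82.69,61.62) → (96.98,14.56) → (159.26,64.63) → (223.76,29.52) → (136.22,33.99)

[3] `<path>` rectangle, #ff00ff→engrave S357 F4277: (67.78,37.22) → (76.85,37.22) → (76.85,20.73) → (67.78,20.73) → (67.78,37.22) (closed)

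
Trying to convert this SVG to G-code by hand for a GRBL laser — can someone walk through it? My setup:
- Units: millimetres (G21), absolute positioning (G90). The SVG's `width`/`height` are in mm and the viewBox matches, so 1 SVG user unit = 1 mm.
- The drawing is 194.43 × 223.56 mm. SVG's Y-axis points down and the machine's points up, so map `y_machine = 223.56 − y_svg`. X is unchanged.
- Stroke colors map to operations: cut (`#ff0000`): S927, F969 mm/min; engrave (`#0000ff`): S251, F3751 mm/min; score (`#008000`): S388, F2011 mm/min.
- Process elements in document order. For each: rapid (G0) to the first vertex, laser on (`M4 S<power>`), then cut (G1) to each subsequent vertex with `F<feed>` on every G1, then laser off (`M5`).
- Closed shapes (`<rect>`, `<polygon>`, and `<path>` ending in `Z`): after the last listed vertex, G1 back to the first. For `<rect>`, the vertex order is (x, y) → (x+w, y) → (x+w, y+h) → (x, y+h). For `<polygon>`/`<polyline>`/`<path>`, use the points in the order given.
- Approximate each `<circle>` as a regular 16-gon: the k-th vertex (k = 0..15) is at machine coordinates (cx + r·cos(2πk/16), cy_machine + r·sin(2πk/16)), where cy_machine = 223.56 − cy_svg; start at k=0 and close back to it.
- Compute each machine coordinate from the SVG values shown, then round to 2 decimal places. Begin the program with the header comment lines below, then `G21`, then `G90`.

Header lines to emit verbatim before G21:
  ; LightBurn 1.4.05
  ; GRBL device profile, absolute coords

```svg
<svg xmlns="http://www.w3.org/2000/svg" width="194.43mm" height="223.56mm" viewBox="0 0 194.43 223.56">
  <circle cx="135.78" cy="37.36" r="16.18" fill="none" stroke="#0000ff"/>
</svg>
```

viewBox `0 0 194.43 223.56` with mm width/height → 1 unit = 1 mm. Flip: y_m = 223.56 − y_svg.

**Shape 1** — `<circle>` circle, stroke `#0000ff` → engrave (S251, F3751). Machine vertices: (151.96,186.20) → (150.73,192.39) → (147.22,197.64) → (141.97,201.15) → (135.78,202.38) → (129.59,201.15) → (124.34,197.64) → (120.83,192.39) → (119.60,186.20) → (120.83,180.01) → (124.34,174.76) → (129.59,171.25) → (135.78,170.02) → (141.97,171.25) → (147.22,174.76) → (150.73,180.01) → (151.96,186.20). Closed: final G1 returns to the first vertex.

; LightBurn 1.4.05
; GRBL device profile, absolute coords
G21
G90
G0 X151.96 Y186.20
M4 S251
G1 X150.73 Y192.39 F3751
G1 X147.22 Y197.64 F3751
G1 X141.97 Y201.15 F3751
G1 X135.78 Y202.38 F3751
G1 X129.59 Y201.15 F3751
G1 X124.34 Y197.64 F3751
G1 X120.83 Y192.39 F3751
G1 X119.60 Y186.20 F3751
G1 X120.83 Y180.01 F3751
G1 X124.34 Y174.76 F3751
G1 X129.59 Y171.25 F3751
G1 X135.78 Y170.02 F3751
G1 X141.97 Y171.25 F3751
G1 X147.22 Y174.76 F3751
G1 X150.73 Y180.01 F3751
G1 X151.96 Y186.20 F3751
M5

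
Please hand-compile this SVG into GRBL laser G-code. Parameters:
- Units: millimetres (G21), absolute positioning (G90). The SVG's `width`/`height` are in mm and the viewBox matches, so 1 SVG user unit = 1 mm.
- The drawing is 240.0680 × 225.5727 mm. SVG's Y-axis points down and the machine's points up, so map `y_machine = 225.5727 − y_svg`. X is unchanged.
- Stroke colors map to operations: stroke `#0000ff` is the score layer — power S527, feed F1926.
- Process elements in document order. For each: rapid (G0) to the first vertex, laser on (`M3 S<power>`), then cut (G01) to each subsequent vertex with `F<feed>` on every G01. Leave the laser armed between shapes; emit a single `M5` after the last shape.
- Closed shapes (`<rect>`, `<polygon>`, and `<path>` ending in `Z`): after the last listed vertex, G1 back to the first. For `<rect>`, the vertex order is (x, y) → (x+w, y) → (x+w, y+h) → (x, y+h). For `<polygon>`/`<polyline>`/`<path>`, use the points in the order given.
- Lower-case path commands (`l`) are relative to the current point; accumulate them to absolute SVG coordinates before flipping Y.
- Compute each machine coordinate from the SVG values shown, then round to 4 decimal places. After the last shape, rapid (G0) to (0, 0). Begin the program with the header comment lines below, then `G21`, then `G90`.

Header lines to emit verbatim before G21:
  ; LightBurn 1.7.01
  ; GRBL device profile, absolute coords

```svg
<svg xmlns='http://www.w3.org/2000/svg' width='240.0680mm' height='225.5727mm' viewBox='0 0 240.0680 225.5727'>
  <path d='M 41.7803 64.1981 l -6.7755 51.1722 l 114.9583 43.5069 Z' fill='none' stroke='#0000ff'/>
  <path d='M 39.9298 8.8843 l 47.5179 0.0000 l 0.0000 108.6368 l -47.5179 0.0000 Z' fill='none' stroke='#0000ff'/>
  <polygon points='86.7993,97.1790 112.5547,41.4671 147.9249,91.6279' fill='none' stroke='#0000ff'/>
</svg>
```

; LightBurn 1.7.01
; GRBL device profile, absolute coords
G21
G90
G0 X41.7803 Y161.3746
M3 S527
G01 X35.0048 Y110.2024 F1926
G01 X149.9631 Y66.6955 F1926
G01 X41.7803 Y161.3746 F1926
G0 X39.9298 Y216.6884
M3 S527
G01 X87.4477 Y216.6884 F1926
G01 X87.4477 Y108.0516 F1926
G01 X39.9298 Y108.0516 F1926
G01 X39.9298 Y216.6884 F1926
G0 X86.7993 Y128.3937
M3 S527
G01 X112.5547 Y184.1056 F1926
G01 X147.9249 Y133.9448 F1926
G01 X86.7993 Y128.3937 F1926
M5
G0 X0.0000 Y0.0000

viewBox `0 0 240.0680 225.5727` with mm width/height → 1 unit = 1 mm. Flip: y_m = 225.5727 − y_svg.

**Shape 1** — `<path>` closed polygon, stroke `#0000ff` → score (S527, F1926). Machine vertices: (41.7803,161.3746) → (35.0048,110.2024) → (149.9631,66.6955) → (41.7803,161.3746). Closed: final G1 returns to the first vertex.

**Shape 2** — `<path>` rectangle, stroke `#0000ff` → score (S527, F1926). Machine vertices: (39.9298,216.6884) → (87.4477,216.6884) → (87.4477,108.0516) → (39.9298,108.0516) → (39.9298,216.6884). Closed: final G1 returns to the first vertex.

**Shape 3** — `<polygon>` regular polygon, stroke `#0000ff` → score (S527, F1926). Machine vertices: (86.7993,128.3937) → (112.5547,184.1056) → (147.9249,133.9448) → (86.7993,128.3937). Closed: final G1 returns to the first vertex.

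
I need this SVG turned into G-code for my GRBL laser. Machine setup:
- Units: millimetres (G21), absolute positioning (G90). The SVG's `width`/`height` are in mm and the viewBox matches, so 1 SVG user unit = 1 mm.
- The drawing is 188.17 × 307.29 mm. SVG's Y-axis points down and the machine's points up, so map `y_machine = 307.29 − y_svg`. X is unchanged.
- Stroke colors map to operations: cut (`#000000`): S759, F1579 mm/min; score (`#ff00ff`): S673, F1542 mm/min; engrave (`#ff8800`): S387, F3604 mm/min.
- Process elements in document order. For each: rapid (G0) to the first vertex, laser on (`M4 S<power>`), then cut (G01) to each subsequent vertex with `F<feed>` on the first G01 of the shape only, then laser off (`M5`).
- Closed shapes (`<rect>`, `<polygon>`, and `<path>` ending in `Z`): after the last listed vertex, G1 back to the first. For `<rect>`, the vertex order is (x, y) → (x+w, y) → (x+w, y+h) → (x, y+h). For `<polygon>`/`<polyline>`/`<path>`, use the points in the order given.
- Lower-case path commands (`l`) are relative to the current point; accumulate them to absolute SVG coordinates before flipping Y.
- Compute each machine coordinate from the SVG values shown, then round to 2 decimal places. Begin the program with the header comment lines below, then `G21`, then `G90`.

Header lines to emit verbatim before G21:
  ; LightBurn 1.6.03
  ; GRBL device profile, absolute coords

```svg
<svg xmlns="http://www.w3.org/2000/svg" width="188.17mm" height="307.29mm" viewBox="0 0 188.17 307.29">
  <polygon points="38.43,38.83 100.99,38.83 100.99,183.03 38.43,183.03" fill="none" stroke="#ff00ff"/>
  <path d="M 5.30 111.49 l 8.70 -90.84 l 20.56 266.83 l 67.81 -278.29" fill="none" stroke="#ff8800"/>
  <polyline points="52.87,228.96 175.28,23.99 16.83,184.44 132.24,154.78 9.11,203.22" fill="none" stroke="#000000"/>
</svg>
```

Since the viewBox matches the mm dimensions, user units are millimetres directly. The only transform is the Y-flip y_m = 307.29 − y_svg.

Shape 1 is a rectangle drawn with `<polygon>`. Its stroke #ff00ff means score at S673, F1542. After flipping Y the toolpath is (38.43,268.46) → (100.99,268.46) → (100.99,124.26) → (38.43,124.26) → (38.43,268.46), returning to the start.

Shape 2 is a open polyline drawn with `<path>`. Its stroke #ff8800 means engrave at S387, F3604. After flipping Y the toolpath is (5.30,195.80) → (14.00,286.64) → (34.56,19.81) → (102.37,298.10).

Shape 3 is a open polyline drawn with `<polyline>`. Its stroke #000000 means cut at S759, F1579. After flipping Y the toolpath is (52.87,78.33) → (175.28,283.30) → (16.83,122.85) → (132.24,152.51) → (9.11,104.07).

; LightBurn 1.6.03
; GRBL device profile, absolute coords
G21
G90
G0 X38.43 Y268.46
M4 S673
G01 X100.99 Y268.46 F1542
G01 X100.99 Y124.26
G01 X38.43 Y124.26
G01 X38.43 Y268.46
M5
G0 X5.30 Y195.80
M4 S387
G01 X14.00 Y286.64 F3604
G01 X34.56 Y19.81
G01 X102.37 Y298.10
M5
G0 X52.87 Y78.33
M4 S759
G01 X175.28 Y283.30 F1579
G01 X16.83 Y122.85
G01 X132.24 Y152.51
G01 X9.11 Y104.07
M5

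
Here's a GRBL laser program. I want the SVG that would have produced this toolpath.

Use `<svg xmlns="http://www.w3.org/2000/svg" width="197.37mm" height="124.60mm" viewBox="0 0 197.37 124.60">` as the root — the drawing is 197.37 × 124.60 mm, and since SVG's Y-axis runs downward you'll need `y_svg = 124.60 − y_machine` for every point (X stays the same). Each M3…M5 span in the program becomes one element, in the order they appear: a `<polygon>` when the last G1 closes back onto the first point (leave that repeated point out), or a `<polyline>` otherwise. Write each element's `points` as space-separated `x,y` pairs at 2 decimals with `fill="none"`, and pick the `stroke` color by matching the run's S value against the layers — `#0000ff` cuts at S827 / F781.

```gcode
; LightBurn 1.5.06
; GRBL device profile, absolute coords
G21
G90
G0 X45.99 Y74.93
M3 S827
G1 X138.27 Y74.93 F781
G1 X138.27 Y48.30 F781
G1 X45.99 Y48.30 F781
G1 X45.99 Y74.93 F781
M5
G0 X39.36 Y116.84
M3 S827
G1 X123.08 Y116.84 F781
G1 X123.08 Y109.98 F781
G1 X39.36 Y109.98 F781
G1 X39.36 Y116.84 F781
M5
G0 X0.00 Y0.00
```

<svg xmlns="http://www.w3.org/2000/svg" width="197.37mm" height="124.60mm" viewBox="0 0 197.37 124.60">
  <polygon points="45.99,49.67 138.27,49.67 138.27,76.30 45.99,76.30" fill="none" stroke="#0000ff"/>
  <polygon points="39.36,7.76 123.08,7.76 123.08,14.62 39.36,14.62" fill="none" stroke="#0000ff"/>
</svg>

Each laser-on run becomes one SVG element. Flip Y back into SVG space with y_svg = 124.60 − y_machine. Every run uses S827, so all elements get stroke `#0000ff` (cut).

Run 1: The run returns to its start, so emit a `<polygon>` with points (Y-flipped): 45.99,49.67 138.27,49.67 138.27,76.30 45.99,76.30.

Run 2: The run returns to its start, so emit a `<polygon>` with points (Y-flipped): 39.36,7.76 123.08,7.76 123.08,14.62 39.36,14.62.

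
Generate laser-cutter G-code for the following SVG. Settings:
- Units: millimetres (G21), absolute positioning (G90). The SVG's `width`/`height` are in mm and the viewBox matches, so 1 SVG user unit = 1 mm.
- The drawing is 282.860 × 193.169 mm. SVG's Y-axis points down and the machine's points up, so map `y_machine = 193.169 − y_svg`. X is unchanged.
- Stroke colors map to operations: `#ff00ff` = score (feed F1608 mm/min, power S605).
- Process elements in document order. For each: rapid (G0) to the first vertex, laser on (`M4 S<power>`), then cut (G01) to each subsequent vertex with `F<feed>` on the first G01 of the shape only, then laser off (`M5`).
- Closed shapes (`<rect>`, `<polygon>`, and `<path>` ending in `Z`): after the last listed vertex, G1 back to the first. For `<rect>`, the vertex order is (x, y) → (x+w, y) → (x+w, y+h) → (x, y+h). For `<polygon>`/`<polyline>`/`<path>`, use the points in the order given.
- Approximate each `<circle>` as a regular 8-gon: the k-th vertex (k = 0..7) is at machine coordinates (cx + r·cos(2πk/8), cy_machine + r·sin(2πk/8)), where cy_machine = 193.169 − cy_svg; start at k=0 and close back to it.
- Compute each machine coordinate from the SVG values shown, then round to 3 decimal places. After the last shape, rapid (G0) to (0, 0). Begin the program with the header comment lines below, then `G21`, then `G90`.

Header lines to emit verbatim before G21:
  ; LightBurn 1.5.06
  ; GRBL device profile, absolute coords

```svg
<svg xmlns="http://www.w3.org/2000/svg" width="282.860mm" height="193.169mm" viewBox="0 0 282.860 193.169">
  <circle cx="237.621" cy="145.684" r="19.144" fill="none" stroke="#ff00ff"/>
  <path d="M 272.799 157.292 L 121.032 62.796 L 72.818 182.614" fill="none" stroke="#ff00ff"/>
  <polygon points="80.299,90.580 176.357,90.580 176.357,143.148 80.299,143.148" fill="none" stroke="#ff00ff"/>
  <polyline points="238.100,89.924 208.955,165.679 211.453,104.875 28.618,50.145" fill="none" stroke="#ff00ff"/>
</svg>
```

; LightBurn 1.5.06
; GRBL device profile, absolute coords
G21
G90
G0 X256.765 Y47.485
M4 S605
G01 X251.158 Y61.022 F1608
G01 X237.621 Y66.629
G01 X224.084 Y61.022
G01 X218.477 Y47.485
G01 X224.084 Y33.948
G01 X237.621 Y28.341
G01 X251.158 Y33.948
G01 X256.765 Y47.485
M5
G0 X272.799 Y35.877
M4 S605
G01 X121.032 Y130.373 F1608
G01 X72.818 Y10.555
M5
G0 X80.299 Y102.589
M4 S605
G01 X176.357 Y102.589 F1608
G01 X176.357 Y50.021
G01 X80.299 Y50.021
G01 X80.299 Y102.589
M5
G0 X238.100 Y103.245
M4 S605
G01 X208.955 Y27.490 F1608
G01 X211.453 Y88.294
G01 X28.618 Y143.024
M5
G0 X0.000 Y0.000

viewBox `0 0 282.860 193.169` with mm width/height → 1 unit = 1 mm. Flip: y_m = 193.169 − y_svg.

**Shape 1** — `<circle>` circle, stroke `#ff00ff` → score (S605, F1608). Machine vertices: (256.765,47.485) → (251.158,61.022) → (237.621,66.629) → (224.084,61.022) → (218.477,47.485) → (224.084,33.948) → (237.621,28.341) → (251.158,33.948) → (256.765,47.485). Closed: final G1 returns to the first vertex.

**Shape 2** — `<path>` open polyline, stroke `#ff00ff` → score (S605, F1608). Machine vertices: (272.799,35.877) → (121.032,130.373) → (72.818,10.555). Open path.

**Shape 3** — `<polygon>` rectangle, stroke `#ff00ff` → score (S605, F1608). Machine vertices: (80.299,102.589) → (176.357,102.589) → (176.357,50.021) → (80.299,50.021) → (80.299,102.589). Closed: final G1 returns to the first vertex.

**Shape 4** — `<polyline>` open polyline, stroke `#ff00ff` → score (S605, F1608). Machine vertices: (238.100,103.245) → (208.955,27.490) → (211.453,88.294) → (28.618,143.024). Open path.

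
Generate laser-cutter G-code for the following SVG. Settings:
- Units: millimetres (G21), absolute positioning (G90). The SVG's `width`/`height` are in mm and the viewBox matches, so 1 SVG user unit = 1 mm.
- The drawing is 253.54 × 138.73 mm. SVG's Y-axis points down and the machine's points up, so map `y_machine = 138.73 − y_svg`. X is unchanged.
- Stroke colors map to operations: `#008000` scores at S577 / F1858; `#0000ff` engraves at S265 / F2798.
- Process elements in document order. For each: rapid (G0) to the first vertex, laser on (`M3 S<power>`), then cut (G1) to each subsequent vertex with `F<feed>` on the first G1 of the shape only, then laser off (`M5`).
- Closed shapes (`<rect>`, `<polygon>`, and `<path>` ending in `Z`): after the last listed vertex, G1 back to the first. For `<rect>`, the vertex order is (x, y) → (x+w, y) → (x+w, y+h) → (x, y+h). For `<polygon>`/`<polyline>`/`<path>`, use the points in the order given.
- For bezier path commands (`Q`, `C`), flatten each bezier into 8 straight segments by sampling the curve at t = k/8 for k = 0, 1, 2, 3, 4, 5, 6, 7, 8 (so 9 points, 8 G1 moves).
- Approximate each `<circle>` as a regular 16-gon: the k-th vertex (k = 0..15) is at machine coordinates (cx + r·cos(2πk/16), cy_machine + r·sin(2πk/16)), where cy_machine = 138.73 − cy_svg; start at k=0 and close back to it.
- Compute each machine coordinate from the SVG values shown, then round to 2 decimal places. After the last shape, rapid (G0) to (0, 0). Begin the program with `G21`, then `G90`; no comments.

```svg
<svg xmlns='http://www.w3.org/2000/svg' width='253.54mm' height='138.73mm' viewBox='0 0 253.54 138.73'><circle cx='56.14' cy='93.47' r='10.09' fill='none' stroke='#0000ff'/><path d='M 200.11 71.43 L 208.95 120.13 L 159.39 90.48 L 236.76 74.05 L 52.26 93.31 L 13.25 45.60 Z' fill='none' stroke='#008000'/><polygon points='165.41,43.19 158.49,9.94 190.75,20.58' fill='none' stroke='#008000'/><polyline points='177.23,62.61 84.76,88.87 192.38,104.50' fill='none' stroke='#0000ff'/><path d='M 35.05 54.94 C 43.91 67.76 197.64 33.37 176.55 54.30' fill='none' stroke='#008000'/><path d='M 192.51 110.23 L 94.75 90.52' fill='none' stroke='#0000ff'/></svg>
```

G21
G90
G0 X66.23 Y45.26
M3 S265
G1 X65.46 Y49.12 F2798
G1 X63.27 Y52.39
G1 X60.00 Y54.58
G1 X56.14 Y55.35
G1 X52.28 Y54.58
G1 X49.01 Y52.39
G1 X46.82 Y49.12
G1 X46.05 Y45.26
G1 X46.82 Y41.40
G1 X49.01 Y38.13
G1 X52.28 Y35.94
G1 X56.14 Y35.17
G1 X60.00 Y35.94
G1 X63.27 Y38.13
G1 X65.46 Y41.40
G1 X66.23 Y45.26
M5
G0 X200.11 Y67.30
M3 S577
G1 X208.95 Y18.60 F1858
G1 X159.39 Y48.25
G1 X236.76 Y64.68
G1 X52.26 Y45.42
G1 X13.25 Y93.13
G1 X200.11 Y67.30
M5
G0 X165.41 Y95.54
M3 S577
G1 X158.49 Y128.79 F1858
G1 X190.75 Y118.15
G1 X165.41 Y95.54
M5
G0 X177.23 Y76.12
M3 S265
G1 X84.76 Y49.86 F2798
G1 X192.38 Y34.23
M5
G0 X35.05 Y83.79
M3 S577
G1 X44.54 Y81.00 F1858
G1 X63.86 Y81.42
G1 X89.28 Y83.88
G1 X117.03 Y87.15
G1 X143.38 Y90.04
G1 X164.58 Y91.36
G1 X176.89 Y89.89
G1 X176.55 Y84.43
M5
G0 X192.51 Y28.50
M3 S265
G1 X94.75 Y48.21 F2798
M5
G0 X0.00 Y0.00

Since the viewBox matches the mm dimensions, user units are millimetres directly. The only transform is the Y-flip y_m = 138.73 − y_svg.

Shape 1 is a circle drawn with `<circle>`. Its stroke #0000ff means engrave at S265, F2798. After flipping Y the toolpath is (66.23,45.26) → (65.46,49.12) → (63.27,52.39) → (60.00,54.58) → (56.14,55.35) → (52.28,54.58) → (49.01,52.39) → (46.82,49.12) → (46.05,45.26) → (46.82,41.40) → (49.01,38.13) → (52.28,35.94) → (56.14,35.17) → (60.00,35.94) → (63.27,38.13) → (65.46,41.40) → (66.23,45.26), returning to the start.

Shape 2 is a closed polygon drawn with `<path>`. Its stroke #008000 means score at S577, F1858. After flipping Y the toolpath is (200.11,67.30) → (208.95,18.60) → (159.39,48.25) → (236.76,64.68) → (52.26,45.42) → (13.25,93.13) → (200.11,67.30), returning to the start.

Shape 3 is a regular polygon drawn with `<polygon>`. Its stroke #008000 means score at S577, F1858. After flipping Y the toolpath is (165.41,95.54) → (158.49,128.79) → (190.75,118.15) → (165.41,95.54), returning to the start.

Shape 4 is a open polyline drawn with `<polyline>`. Its stroke #0000ff means engrave at S265, F2798. After flipping Y the toolpath is (177.23,76.12) → (84.76,49.86) → (192.38,34.23).

Shape 5 is a cubic bezier drawn with `<path>`. Its stroke #008000 means score at S577, F1858. After flipping Y the toolpath is (35.05,83.79) → (44.54,81.00) → (63.86,81.42) → (89.28,83.88) → (117.03,87.15) → (143.38,90.04) → (164.58,91.36) → (176.89,89.89) → (176.55,84.43).

Shape 6 is a line segment drawn with `<path>`. Its stroke #0000ff means engrave at S265, F2798. After flipping Y the toolpath is (192.51,28.50) → (94.75,48.21).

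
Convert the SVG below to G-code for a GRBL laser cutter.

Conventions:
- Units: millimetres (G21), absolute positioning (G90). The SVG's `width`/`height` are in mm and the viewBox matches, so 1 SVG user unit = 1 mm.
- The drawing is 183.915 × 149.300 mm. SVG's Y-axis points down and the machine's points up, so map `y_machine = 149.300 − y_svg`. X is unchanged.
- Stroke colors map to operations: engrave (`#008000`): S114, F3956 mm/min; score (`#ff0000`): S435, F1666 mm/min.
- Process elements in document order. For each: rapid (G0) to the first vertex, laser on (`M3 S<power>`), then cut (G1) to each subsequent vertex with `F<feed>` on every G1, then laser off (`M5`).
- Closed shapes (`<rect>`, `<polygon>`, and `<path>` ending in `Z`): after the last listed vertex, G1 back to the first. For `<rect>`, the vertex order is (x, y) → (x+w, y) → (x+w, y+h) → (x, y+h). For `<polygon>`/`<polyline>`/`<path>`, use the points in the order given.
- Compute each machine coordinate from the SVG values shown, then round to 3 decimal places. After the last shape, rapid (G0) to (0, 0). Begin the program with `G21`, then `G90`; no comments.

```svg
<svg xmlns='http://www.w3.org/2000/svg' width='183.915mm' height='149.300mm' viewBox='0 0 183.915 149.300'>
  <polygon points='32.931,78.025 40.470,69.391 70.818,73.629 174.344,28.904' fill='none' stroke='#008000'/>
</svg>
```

Since the viewBox matches the mm dimensions, user units are millimetres directly. The only transform is the Y-flip y_m = 149.300 − y_svg.

Shape 1 is a closed polygon drawn with `<polygon>`. Its stroke #008000 means engrave at S114, F3956. After flipping Y the toolpath is (32.931,71.275) → (40.470,79.909) → (70.818,75.671) → (174.344,120.396) → (32.931,71.275), returning to the start.

G21
G90
G0 X32.931 Y71.275
M3 S114
G1 X40.470 Y79.909 F3956
G1 X70.818 Y75.671 F3956
G1 X174.344 Y120.396 F3956
G1 X32.931 Y71.275 F3956
M5
G0 X0.000 Y0.000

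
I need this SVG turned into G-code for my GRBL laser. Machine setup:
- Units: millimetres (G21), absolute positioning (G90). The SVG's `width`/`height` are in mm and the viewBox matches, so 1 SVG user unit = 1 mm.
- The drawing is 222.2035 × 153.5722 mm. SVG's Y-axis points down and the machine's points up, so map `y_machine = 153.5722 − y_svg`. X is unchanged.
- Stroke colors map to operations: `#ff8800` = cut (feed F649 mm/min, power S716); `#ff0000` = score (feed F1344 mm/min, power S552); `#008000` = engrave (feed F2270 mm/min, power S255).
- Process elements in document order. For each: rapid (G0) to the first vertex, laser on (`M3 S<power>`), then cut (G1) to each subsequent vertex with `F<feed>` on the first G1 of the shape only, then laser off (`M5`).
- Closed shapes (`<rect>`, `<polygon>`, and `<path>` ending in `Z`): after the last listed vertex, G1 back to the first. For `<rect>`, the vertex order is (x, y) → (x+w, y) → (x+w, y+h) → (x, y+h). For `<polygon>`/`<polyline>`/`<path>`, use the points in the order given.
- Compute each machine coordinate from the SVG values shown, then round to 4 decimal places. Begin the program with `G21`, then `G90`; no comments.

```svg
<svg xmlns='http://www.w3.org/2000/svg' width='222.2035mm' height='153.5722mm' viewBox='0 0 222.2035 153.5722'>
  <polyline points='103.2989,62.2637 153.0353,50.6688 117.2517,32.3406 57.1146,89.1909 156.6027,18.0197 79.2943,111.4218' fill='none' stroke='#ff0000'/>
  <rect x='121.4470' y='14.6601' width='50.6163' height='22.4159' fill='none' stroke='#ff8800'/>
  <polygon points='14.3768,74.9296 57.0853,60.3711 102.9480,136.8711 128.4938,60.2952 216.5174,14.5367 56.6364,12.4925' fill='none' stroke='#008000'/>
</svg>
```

viewBox `0 0 222.2035 153.5722` with mm width/height → 1 unit = 1 mm. Flip: y_m = 153.5722 − y_svg.

**Shape 1** — `<polyline>` open polyline, stroke `#ff0000` → score (S552, F1344). Machine vertices: (103.2989,91.3085) → (153.0353,102.9034) → (117.2517,121.2316) → (57.1146,64.3813) → (156.6027,135.5525) → (79.2943,42.1504). Open path.

**Shape 2** — `<rect>` rectangle, stroke `#ff8800` → cut (S716, F649). Machine vertices: (121.4470,138.9121) → (172.0633,138.9121) → (172.0633,116.4962) → (121.4470,116.4962) → (121.4470,138.9121). Closed: final G1 returns to the first vertex.

**Shape 3** — `<polygon>` closed polygon, stroke `#008000` → engrave (S255, F2270). Machine vertices: (14.3768,78.6426) → (57.0853,93.2011) → (102.9480,16.7011) → (128.4938,93.2770) → (216.5174,139.0355) → (56.6364,141.0797) → (14.3768,78.6426). Closed: final G1 returns to the first vertex.

G21
G90
G0 X103.2989 Y91.3085
M3 S552
G1 X153.0353 Y102.9034 F1344
G1 X117.2517 Y121.2316
G1 X57.1146 Y64.3813
G1 X156.6027 Y135.5525
G1 X79.2943 Y42.1504
M5
G0 X121.4470 Y138.9121
M3 S716
G1 X172.0633 Y138.9121 F649
G1 X172.0633 Y116.4962
G1 X121.4470 Y116.4962
G1 X121.4470 Y138.9121
M5
G0 X14.3768 Y78.6426
M3 S255
G1 X57.0853 Y93.2011 F2270
G1 X102.9480 Y16.7011
G1 X128.4938 Y93.2770
G1 X216.5174 Y139.0355
G1 X56.6364 Y141.0797
G1 X14.3768 Y78.6426
M5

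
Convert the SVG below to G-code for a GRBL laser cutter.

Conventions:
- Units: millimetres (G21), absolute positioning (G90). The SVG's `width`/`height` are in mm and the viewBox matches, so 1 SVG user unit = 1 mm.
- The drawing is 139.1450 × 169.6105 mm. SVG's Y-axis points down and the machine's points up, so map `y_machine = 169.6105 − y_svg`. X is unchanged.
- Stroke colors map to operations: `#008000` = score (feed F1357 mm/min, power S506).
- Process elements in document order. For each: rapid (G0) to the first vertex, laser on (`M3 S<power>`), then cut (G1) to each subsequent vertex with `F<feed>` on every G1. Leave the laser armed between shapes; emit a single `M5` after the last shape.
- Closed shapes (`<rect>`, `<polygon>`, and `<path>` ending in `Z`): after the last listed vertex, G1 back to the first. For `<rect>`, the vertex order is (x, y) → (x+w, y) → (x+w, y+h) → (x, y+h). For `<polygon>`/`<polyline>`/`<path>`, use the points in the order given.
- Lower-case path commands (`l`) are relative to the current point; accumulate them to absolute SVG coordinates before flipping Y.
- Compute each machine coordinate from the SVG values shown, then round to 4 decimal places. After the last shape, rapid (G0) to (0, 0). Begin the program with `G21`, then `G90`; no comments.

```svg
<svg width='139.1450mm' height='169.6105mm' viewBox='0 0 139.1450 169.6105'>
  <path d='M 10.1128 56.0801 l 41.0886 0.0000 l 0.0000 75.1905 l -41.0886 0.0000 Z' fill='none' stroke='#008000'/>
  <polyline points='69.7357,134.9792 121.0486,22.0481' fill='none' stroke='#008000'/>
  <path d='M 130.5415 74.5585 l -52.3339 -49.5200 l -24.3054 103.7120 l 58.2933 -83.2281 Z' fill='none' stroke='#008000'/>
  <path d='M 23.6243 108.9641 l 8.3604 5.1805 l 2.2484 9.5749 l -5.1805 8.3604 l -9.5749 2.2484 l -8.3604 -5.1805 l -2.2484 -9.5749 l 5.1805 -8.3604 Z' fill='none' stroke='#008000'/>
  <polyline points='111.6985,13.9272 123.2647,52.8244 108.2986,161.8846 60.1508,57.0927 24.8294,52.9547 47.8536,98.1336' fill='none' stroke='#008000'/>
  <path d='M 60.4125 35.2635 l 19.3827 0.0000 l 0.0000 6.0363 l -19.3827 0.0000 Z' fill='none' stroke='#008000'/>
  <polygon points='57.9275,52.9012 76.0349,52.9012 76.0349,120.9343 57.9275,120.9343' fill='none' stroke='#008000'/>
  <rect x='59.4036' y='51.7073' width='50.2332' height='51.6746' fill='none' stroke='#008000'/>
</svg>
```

Since the viewBox matches the mm dimensions, user units are millimetres directly. The only transform is the Y-flip y_m = 169.6105 − y_svg.

Shape 1 is a rectangle drawn with `<path>`. Its stroke #008000 means score at S506, F1357. After flipping Y the toolpath is (10.1128,113.5304) → (51.2014,113.5304) → (51.2014,38.3399) → (10.1128,38.3399) → (10.1128,113.5304), returning to the start.

Shape 2 is a line segment drawn with `<polyline>`. Its stroke #008000 means score at S506, F1357. After flipping Y the toolpath is (69.7357,34.6313) → (121.0486,147.5624).

Shape 3 is a closed polygon drawn with `<path>`. Its stroke #008000 means score at S506, F1357. After flipping Y the toolpath is (130.5415,95.0520) → (78.2076,144.5720) → (53.9022,40.8600) → (112.1955,124.0881) → (130.5415,95.0520), returning to the start.

Shape 4 is a regular polygon drawn with `<path>`. Its stroke #008000 means score at S506, F1357. After flipping Y the toolpath is (23.6243,60.6464) → (31.9847,55.4659) → (34.2331,45.8910) → (29.0526,37.5306) → (19.4777,35.2822) → (11.1173,40.4627) → (8.8689,50.0376) → (14.0494,58.3980) → (23.6243,60.6464), returning to the start.

Shape 5 is a open polyline drawn with `<polyline>`. Its stroke #008000 means score at S506, F1357. After flipping Y the toolpath is (111.6985,155.6833) → (123.2647,116.7861) → (108.2986,7.7259) → (60.1508,112.5178) → (24.8294,116.6558) → (47.8536,71.4769).

Shape 6 is a rectangle drawn with `<path>`. Its stroke #008000 means score at S506, F1357. After flipping Y the toolpath is (60.4125,134.3470) → (79.7952,134.3470) → (79.7952,128.3107) → (60.4125,128.3107) → (60.4125,134.3470), returning to the start.

Shape 7 is a rectangle drawn with `<polygon>`. Its stroke #008000 means score at S506, F1357. After flipping Y the toolpath is (57.9275,116.7093) → (76.0349,116.7093) → (76.0349,48.6762) → (57.9275,48.6762) → (57.9275,116.7093), returning to the start.

Shape 8 is a rectangle drawn with `<rect>`. Its stroke #008000 means score at S506, F1357. After flipping Y the toolpath is (59.4036,117.9032) → (109.6368,117.9032) → (109.6368,66.2286) → (59.4036,66.2286) → (59.4036,117.9032), returning to the start.

G21
G90
G0 X10.1128 Y113.5304
M3 S506
G1 X51.2014 Y113.5304 F1357
G1 X51.2014 Y38.3399 F1357
G1 X10.1128 Y38.3399 F1357
G1 X10.1128 Y113.5304 F1357
G0 X69.7357 Y34.6313
M3 S506
G1 X121.0486 Y147.5624 F1357
G0 X130.5415 Y95.0520
M3 S506
G1 X78.2076 Y144.5720 F1357
G1 X53.9022 Y40.8600 F1357
G1 X112.1955 Y124.0881 F1357
G1 X130.5415 Y95.0520 F1357
G0 X23.6243 Y60.6464
M3 S506
G1 X31.9847 Y55.4659 F1357
G1 X34.2331 Y45.8910 F1357
G1 X29.0526 Y37.5306 F1357
G1 X19.4777 Y35.2822 F1357
G1 X11.1173 Y40.4627 F1357
G1 X8.8689 Y50.0376 F1357
G1 X14.0494 Y58.3980 F1357
G1 X23.6243 Y60.6464 F1357
G0 X111.6985 Y155.6833
M3 S506
G1 X123.2647 Y116.7861 F1357
G1 X108.2986 Y7.7259 F1357
G1 X60.1508 Y112.5178 F1357
G1 X24.8294 Y116.6558 F1357
G1 X47.8536 Y71.4769 F1357
G0 X60.4125 Y134.3470
M3 S506
G1 X79.7952 Y134.3470 F1357
G1 X79.7952 Y128.3107 F1357
G1 X60.4125 Y128.3107 F1357
G1 X60.4125 Y134.3470 F1357
G0 X57.9275 Y116.7093
M3 S506
G1 X76.0349 Y116.7093 F1357
G1 X76.0349 Y48.6762 F1357
G1 X57.9275 Y48.6762 F1357
G1 X57.9275 Y116.7093 F1357
G0 X59.4036 Y117.9032
M3 S506
G1 X109.6368 Y117.9032 F1357
G1 X109.6368 Y66.2286 F1357
G1 X59.4036 Y66.2286 F1357
G1 X59.4036 Y117.9032 F1357
M5
G0 X0.0000 Y0.0000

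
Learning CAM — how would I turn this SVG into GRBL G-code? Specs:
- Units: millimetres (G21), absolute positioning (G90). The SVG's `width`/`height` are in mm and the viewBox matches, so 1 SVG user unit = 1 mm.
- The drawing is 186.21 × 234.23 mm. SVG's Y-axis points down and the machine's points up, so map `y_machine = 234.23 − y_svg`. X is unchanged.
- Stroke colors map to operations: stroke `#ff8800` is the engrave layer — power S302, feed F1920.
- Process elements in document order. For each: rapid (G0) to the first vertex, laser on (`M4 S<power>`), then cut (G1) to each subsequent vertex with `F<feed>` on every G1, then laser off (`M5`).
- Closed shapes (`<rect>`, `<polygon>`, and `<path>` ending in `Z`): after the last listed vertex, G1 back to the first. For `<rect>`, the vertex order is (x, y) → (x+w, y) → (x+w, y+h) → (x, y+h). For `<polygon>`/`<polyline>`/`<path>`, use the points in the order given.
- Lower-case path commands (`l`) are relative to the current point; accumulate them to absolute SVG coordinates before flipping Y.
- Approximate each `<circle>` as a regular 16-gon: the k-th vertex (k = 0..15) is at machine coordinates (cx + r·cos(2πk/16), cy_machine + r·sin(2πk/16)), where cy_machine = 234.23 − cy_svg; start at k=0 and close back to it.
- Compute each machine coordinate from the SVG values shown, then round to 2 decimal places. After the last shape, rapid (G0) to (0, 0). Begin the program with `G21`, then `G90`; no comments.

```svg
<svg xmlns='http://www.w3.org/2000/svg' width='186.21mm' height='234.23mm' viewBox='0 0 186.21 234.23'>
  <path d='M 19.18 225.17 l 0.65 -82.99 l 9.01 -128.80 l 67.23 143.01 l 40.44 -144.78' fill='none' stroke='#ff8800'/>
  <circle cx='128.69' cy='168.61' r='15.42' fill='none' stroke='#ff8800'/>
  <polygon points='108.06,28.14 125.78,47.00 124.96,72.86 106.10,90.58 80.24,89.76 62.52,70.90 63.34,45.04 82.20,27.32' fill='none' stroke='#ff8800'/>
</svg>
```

G21
G90
G0 X19.18 Y9.06
M4 S302
G1 X19.83 Y92.05 F1920
G1 X28.84 Y220.85 F1920
G1 X96.07 Y77.84 F1920
G1 X136.51 Y222.62 F1920
M5
G0 X144.11 Y65.62
M4 S302
G1 X142.94 Y71.52 F1920
G1 X139.59 Y76.52 F1920
G1 X134.59 Y79.87 F1920
G1 X128.69 Y81.04 F1920
G1 X122.79 Y79.87 F1920
G1 X117.79 Y76.52 F1920
G1 X114.44 Y71.52 F1920
G1 X113.27 Y65.62 F1920
G1 X114.44 Y59.72 F1920
G1 X117.79 Y54.72 F1920
G1 X122.79 Y51.37 F1920
G1 X128.69 Y50.20 F1920
G1 X134.59 Y51.37 F1920
G1 X139.59 Y54.72 F1920
G1 X142.94 Y59.72 F1920
G1 X144.11 Y65.62 F1920
M5
G0 X108.06 Y206.09
M4 S302
G1 X125.78 Y187.23 F1920
G1 X124.96 Y161.37 F1920
G1 X106.10 Y143.65 F1920
G1 X80.24 Y144.47 F1920
G1 X62.52 Y163.33 F1920
G1 X63.34 Y189.19 F1920
G1 X82.20 Y206.91 F1920
G1 X108.06 Y206.09 F1920
M5
G0 X0.00 Y0.00

1 u = 1 mm; y_m = 234.23 − y.

[1] `<path>` open polyline, #ff8800→engrave S302 F1920: (19.18,9.06) → (19.83,92.05) → (28.84,220.85) → (96.07,77.84) → (136.51,222.62)

[2] `<circle>` circle, #ff8800→engrave S302 F1920: (144.11,65.62) → (142.94,71.52) → (139.59,76.52) → (134.59,79.87) → (128.69,81.04) → (122.79,79.87) → (117.79,76.52) → (114.44,71.52) → (113.27,65.62) → (114.44,59.72) → (117.79,54.72) → (122.79,51.37) → (128.69,50.20) → (134.59,51.37) → (139.59,54.72) → (142.94,59.72) → (144.11,65.62) (closed)

[3] `<polygon>` regular polygon, #ff8800→engrave S302 F1920: (108.06,206.09) → (125.78,187.23) → (124.96,161.37) → (106.10,143.65) → (80.24,144.47) → (62.52,163.33) → (63.34,189.19) → (82.20,206.91) → (108.06,206.09) (closed)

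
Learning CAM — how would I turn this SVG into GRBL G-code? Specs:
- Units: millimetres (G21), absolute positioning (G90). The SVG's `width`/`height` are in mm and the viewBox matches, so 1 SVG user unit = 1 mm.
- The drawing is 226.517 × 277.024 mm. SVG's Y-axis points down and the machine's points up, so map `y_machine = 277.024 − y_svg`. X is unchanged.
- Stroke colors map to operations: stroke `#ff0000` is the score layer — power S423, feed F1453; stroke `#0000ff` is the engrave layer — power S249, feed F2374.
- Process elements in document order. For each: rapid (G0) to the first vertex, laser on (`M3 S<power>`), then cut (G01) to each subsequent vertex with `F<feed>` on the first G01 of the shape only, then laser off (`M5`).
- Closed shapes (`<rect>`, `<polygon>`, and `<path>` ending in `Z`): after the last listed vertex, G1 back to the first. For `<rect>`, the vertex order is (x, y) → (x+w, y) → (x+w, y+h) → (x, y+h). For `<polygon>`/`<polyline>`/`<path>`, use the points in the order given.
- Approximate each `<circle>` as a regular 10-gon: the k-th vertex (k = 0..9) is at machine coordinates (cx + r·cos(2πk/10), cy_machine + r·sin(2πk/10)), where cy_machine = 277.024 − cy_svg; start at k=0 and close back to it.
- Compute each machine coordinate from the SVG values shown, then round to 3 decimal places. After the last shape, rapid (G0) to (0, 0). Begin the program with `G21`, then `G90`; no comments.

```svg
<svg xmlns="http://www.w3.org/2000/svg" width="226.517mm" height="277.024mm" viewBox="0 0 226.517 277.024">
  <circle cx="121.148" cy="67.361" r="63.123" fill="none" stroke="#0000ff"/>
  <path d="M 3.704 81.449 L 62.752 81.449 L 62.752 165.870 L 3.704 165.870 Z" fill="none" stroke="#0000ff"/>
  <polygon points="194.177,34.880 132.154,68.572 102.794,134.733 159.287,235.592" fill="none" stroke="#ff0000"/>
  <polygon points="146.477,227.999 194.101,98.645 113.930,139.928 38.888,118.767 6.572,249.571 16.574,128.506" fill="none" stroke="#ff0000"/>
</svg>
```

1 u = 1 mm; y_m = 277.024 − y.

[1] `<circle>` circle, #0000ff→engrave S249 F2374: (184.271,209.663) → (172.216,246.766) → (140.654,269.697) → (101.642,269.697) → (70.080,246.766) → (58.025,209.663) → (70.080,172.560) → (101.642,149.629) → (140.654,149.629) → (172.216,172.560) → (184.271,209.663) (closed)

[2] `<path>` rectangle, #0000ff→engrave S249 F2374: (3.704,195.575) → (62.752,195.575) → (62.752,111.154) → (3.704,111.154) → (3.704,195.575) (closed)

[3] `<polygon>` closed polygon, #ff0000→score S423 F1453: (194.177,242.144) → (132.154,208.452) → (102.794,142.291) → (159.287,41.432) → (194.177,242.144) (closed)

[4] `<polygon>` closed polygon, #ff0000→score S423 F1453: (146.477,49.025) → (194.101,178.379) → (113.930,137.096) → (38.888,158.257) → (6.572,27.453) → (16.574,148.518) → (146.477,49.025) (closed)

G21
G90
G0 X184.271 Y209.663
M3 S249
G01 X172.216 Y246.766 F2374
G01 X140.654 Y269.697
G01 X101.642 Y269.697
G01 X70.080 Y246.766
G01 X58.025 Y209.663
G01 X70.080 Y172.560
G01 X101.642 Y149.629
G01 X140.654 Y149.629
G01 X172.216 Y172.560
G01 X184.271 Y209.663
M5
G0 X3.704 Y195.575
M3 S249
G01 X62.752 Y195.575 F2374
G01 X62.752 Y111.154
G01 X3.704 Y111.154
G01 X3.704 Y195.575
M5
G0 X194.177 Y242.144
M3 S423
G01 X132.154 Y208.452 F1453
G01 X102.794 Y142.291
G01 X159.287 Y41.432
G01 X194.177 Y242.144
M5
G0 X146.477 Y49.025
M3 S423
G01 X194.101 Y178.379 F1453
G01 X113.930 Y137.096
G01 X38.888 Y158.257
G01 X6.572 Y27.453
G01 X16.574 Y148.518
G01 X146.477 Y49.025
M5
G0 X0.000 Y0.000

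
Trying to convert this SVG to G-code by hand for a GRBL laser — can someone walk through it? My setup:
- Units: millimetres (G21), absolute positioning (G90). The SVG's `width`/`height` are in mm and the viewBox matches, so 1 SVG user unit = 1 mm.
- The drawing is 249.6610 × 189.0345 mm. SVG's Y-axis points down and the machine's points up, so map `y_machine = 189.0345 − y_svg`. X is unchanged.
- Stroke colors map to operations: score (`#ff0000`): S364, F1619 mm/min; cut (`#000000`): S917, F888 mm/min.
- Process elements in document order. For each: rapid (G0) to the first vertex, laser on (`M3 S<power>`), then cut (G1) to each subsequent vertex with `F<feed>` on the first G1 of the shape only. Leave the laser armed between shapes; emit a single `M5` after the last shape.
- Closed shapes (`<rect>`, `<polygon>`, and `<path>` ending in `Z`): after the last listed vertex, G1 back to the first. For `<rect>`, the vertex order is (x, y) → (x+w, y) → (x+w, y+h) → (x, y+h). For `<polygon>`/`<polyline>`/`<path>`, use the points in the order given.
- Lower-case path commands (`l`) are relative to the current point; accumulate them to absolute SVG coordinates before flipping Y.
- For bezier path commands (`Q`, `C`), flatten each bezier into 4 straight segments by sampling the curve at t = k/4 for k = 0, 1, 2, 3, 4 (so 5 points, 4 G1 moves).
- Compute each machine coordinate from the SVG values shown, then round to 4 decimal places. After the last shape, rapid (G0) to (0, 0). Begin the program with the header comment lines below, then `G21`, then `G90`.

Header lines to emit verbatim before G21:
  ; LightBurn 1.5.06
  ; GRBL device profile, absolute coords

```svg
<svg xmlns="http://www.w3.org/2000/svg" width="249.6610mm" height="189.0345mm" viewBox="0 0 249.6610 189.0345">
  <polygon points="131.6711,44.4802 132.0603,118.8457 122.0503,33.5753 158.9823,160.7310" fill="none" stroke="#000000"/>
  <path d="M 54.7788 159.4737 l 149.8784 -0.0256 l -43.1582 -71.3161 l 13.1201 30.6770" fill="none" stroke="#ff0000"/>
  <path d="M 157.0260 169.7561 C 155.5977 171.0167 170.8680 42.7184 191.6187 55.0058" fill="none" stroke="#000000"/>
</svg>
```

1 u = 1 mm; y_m = 189.0345 − y.

[1] `<polygon>` closed polygon, #000000→cut S917 F888: (131.6711,144.5543) → (132.0603,70.1888) → (122.0503,155.4592) → (158.9823,28.3035) → (131.6711,144.5543) (closed)

[2] `<path>` open polyline, #ff0000→score S364 F1619: (54.7788,29.5608) → (204.6572,29.5864) → (161.4990,100.9025) → (174.6191,70.2255)

[3] `<path>` cubic bezier, #000000→cut S917 F888: (157.0260,19.2784) → (158.9105,38.4042) → (166.0052,80.7886) → (177.2585,121.1054) → (191.6187,134.0287)

; LightBurn 1.5.06
; GRBL device profile, absolute coords
G21
G90
G0 X131.6711 Y144.5543
M3 S917
G1 X132.0603 Y70.1888 F888
G1 X122.0503 Y155.4592
G1 X158.9823 Y28.3035
G1 X131.6711 Y144.5543
G0 X54.7788 Y29.5608
M3 S364
G1 X204.6572 Y29.5864 F1619
G1 X161.4990 Y100.9025
G1 X174.6191 Y70.2255
G0 X157.0260 Y19.2784
M3 S917
G1 X158.9105 Y38.4042 F888
G1 X166.0052 Y80.7886
G1 X177.2585 Y121.1054
G1 X191.6187 Y134.0287
M5
G0 X0.0000 Y0.0000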